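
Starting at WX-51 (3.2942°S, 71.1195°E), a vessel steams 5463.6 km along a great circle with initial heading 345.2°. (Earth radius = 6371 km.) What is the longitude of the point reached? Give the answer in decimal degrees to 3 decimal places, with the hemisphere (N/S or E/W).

55.590°E

δ = d/R = 5463.6/6371 = 0.857573 rad
φ₂ = arcsin(sin φ₁ cos δ + cos φ₁ sin δ cos θ)
   = arcsin(-0.05746·0.65427 + 0.99835·0.75626·0.96682) = 43.81740°
λ₂ = λ₁ + atan2(sin θ sin δ cos φ₁, cos δ − sin φ₁ sin φ₂) = 55.59009°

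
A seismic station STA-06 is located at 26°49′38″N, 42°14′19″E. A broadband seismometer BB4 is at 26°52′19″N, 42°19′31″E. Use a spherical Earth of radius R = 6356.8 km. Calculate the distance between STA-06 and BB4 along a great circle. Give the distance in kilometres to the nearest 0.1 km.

9.9 km

STA-06: φ = +26.82722°, λ = +42.23861°
BB4: φ = +26.87194°, λ = +42.32528°
Δφ = 0.0447°,  Δλ = 0.0867°
a = sin²(Δφ/2) + cos φ₁ cos φ₂ sin²(Δλ/2) = 0.000001
c = 2·arcsin(√a) = 0.001559 rad = 0.0893°
d = R·c = 6356.8 × 0.001559 = 9.9 km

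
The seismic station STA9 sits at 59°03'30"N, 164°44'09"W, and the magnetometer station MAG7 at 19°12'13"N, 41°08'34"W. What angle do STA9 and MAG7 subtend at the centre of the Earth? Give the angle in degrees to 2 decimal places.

89.23°

STA9: φ = +59.05833°, λ = -164.73583°
MAG7: φ = +19.20361°, λ = -41.14278°
Δφ = -39.8547°,  Δλ = 123.5931°
a = sin²(Δφ/2) + cos φ₁ cos φ₂ sin²(Δλ/2) = 0.493268
c = 2·arcsin(√a) = 1.557332 rad = 89.2285°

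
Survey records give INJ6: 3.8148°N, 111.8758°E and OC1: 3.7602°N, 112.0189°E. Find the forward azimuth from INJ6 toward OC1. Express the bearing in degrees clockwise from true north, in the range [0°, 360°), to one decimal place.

Δλ = 0.1431°
y = sin Δλ · cos φ₂ = 0.002492
x = cos φ₁ sin φ₂ − sin φ₁ cos φ₂ cos Δλ = -0.000953
θ = atan2(y, x) = 110.9214° → 110.9214° (mod 360°)

110.9°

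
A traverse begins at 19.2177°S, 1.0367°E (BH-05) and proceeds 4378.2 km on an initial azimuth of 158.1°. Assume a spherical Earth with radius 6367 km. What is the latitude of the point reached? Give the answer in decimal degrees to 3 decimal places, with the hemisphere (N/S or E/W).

δ = d/R = 4378.2/6367 = 0.687639 rad
φ₂ = arcsin(sin φ₁ cos δ + cos φ₁ sin δ cos θ)
   = arcsin(-0.32916·0.77275 + 0.94427·0.63471·-0.92784) = -54.13993°
λ₂ = λ₁ + atan2(sin θ sin δ cos φ₁, cos δ − sin φ₁ sin φ₂) = 24.87315°

54.140°S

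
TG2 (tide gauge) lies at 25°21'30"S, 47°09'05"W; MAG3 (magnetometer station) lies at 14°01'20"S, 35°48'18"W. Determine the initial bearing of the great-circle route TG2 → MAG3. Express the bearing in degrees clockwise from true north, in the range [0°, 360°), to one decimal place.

45.4°

TG2: φ = -25.35833°, λ = -47.15139°
MAG3: φ = -14.02222°, λ = -35.80500°
Δλ = 11.3464°
y = sin Δλ · cos φ₂ = 0.190878
x = cos φ₁ sin φ₂ − sin φ₁ cos φ₂ cos Δλ = 0.188443
θ = atan2(y, x) = 45.3677° → 45.3677° (mod 360°)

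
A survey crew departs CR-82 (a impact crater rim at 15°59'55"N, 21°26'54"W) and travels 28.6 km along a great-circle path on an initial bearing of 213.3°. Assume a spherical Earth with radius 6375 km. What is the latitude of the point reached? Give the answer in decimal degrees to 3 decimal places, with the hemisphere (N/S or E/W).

CR-82: φ = +15.99861°, λ = -21.44833°
δ = d/R = 28.6/6375 = 0.004486 rad
φ₂ = arcsin(sin φ₁ cos δ + cos φ₁ sin δ cos θ)
   = arcsin(0.27561·0.99999 + 0.96127·0.00449·-0.83581) = 15.78372°
λ₂ = λ₁ + atan2(sin θ sin δ cos φ₁, cos δ − sin φ₁ sin φ₂) = -21.59499°

15.784°N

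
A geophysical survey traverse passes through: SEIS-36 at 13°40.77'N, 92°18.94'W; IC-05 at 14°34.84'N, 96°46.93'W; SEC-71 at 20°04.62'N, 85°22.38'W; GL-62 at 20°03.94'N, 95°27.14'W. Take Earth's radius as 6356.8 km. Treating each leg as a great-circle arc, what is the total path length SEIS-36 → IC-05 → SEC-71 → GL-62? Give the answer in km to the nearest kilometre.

2894 km

SEIS-36: φ = +13.67950°, λ = -92.31567°
IC-05: φ = +14.58067°, λ = -96.78217°
SEC-71: φ = +20.07700°, λ = -85.37300°
GL-62: φ = +20.06567°, λ = -95.45233°
SEIS-36→IC-05: c = 0.077213 rad, d = 490.83 km
IC-05→SEC-71: c = 0.212814 rad, d = 1352.82 km
SEC-71→GL-62: c = 0.165208 rad, d = 1050.20 km
Total = 490.83 + 1352.82 + 1050.20 = 2893.84 km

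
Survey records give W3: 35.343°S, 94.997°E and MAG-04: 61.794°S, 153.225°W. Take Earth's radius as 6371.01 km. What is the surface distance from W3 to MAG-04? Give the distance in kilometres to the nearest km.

7615 km

Δφ = -26.4510°,  Δλ = 111.7780°
a = sin²(Δφ/2) + cos φ₁ cos φ₂ sin²(Δλ/2) = 0.316630
c = 2·arcsin(√a) = 1.195293 rad = 68.4853°
d = R·c = 6371.01 × 1.195293 = 7615.2 km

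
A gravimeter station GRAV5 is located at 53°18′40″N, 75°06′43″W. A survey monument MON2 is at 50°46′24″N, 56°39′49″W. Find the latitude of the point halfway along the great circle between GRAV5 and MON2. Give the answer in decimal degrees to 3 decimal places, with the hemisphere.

52.403°N

GRAV5: φ = +53.31111°, λ = -75.11194°
MON2: φ = +50.77333°, λ = -56.66361°
Bx = cos φ₂ cos Δλ = 0.599891,  By = cos φ₂ sin Δλ = 0.200119
φₘ = atan2(sin φ₁ + sin φ₂, √((cos φ₁ + Bx)² + By²)) = 52.40301°
λₘ = λ₁ + atan2(By, cos φ₁ + Bx) = -65.62359°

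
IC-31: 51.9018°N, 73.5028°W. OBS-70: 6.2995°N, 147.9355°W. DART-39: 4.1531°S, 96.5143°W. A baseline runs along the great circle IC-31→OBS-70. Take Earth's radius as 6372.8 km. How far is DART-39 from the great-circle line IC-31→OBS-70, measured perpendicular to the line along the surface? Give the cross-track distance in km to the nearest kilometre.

4955 km

δ₁₃ = central angle IC-31→DART-39 = 1.036275 rad  (haversine)
θ₁₃ = bearing IC-31→DART-39 = 206.942°,  θ₁₂ = bearing IC-31→OBS-70 = 261.552°
dₓₜ = R·arcsin(sin δ₁₃ · sin(θ₁₃ − θ₁₂)) = 6372.8·arcsin(0.86051·sin(-54.610°)) = -4954.944 km
|dₓₜ| = 4954.944 km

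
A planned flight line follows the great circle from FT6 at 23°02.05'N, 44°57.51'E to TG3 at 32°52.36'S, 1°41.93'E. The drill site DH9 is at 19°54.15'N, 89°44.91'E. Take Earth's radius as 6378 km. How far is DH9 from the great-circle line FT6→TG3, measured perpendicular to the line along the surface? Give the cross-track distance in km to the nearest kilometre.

3270 km

FT6: φ = +23.03417°, λ = +44.95850°
TG3: φ = -32.87267°, λ = +1.69883°
DH9: φ = +19.90250°, λ = +89.74850°
δ₁₃ = central angle FT6→DH9 = 0.726803 rad  (haversine)
θ₁₃ = bearing FT6→DH9 = 85.496°,  θ₁₂ = bearing FT6→TG3 = 217.920°
dₓₜ = R·arcsin(sin δ₁₃ · sin(θ₁₃ − θ₁₂)) = 6378·arcsin(0.66448·sin(-132.424°)) = -3269.820 km
|dₓₜ| = 3269.820 km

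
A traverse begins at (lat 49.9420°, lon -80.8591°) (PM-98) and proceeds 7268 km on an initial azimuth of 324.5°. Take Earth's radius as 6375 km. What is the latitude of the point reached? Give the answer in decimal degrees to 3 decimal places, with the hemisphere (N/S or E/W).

52.717°N

δ = d/R = 7268/6375 = 1.140078 rad
φ₂ = arcsin(sin φ₁ cos δ + cos φ₁ sin δ cos θ)
   = arcsin(0.76539·0.41752 + 0.64356·0.90867·0.81412) = 52.71679°
λ₂ = λ₁ + atan2(sin θ sin δ cos φ₁, cos δ − sin φ₁ sin φ₂) = 159.72603°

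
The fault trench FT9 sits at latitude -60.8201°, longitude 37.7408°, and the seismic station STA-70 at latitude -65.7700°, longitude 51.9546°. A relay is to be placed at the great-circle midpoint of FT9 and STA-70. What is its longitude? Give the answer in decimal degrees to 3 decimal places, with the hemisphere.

Bx = cos φ₂ cos Δλ = 0.397837,  By = cos φ₂ sin Δλ = 0.100770
φₘ = atan2(sin φ₁ + sin φ₂, √((cos φ₁ + Bx)² + By²)) = -63.47073°
λₘ = λ₁ + atan2(By, cos φ₁ + Bx) = 44.23394°

44.234°E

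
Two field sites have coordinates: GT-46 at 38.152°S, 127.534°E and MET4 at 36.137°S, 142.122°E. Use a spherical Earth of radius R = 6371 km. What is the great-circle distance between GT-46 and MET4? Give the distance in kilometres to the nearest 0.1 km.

1310.8 km

Δφ = 2.0150°,  Δλ = 14.5880°
a = sin²(Δφ/2) + cos φ₁ cos φ₂ sin²(Δλ/2) = 0.010546
c = 2·arcsin(√a) = 0.205751 rad = 11.7887°
d = R·c = 6371 × 0.205751 = 1310.8 km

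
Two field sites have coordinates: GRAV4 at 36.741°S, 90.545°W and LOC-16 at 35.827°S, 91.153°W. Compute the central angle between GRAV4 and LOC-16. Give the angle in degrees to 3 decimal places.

Δφ = 0.9140°,  Δλ = -0.6080°
a = sin²(Δφ/2) + cos φ₁ cos φ₂ sin²(Δλ/2) = 0.000082
c = 2·arcsin(√a) = 0.018101 rad = 1.0371°

1.037°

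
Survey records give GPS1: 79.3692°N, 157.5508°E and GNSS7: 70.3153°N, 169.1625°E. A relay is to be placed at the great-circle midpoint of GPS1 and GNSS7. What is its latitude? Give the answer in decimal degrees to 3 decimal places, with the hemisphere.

74.910°N

Bx = cos φ₂ cos Δλ = 0.329950,  By = cos φ₂ sin Δλ = 0.067799
φₘ = atan2(sin φ₁ + sin φ₂, √((cos φ₁ + Bx)² + By²)) = 74.91010°
λₘ = λ₁ + atan2(By, cos φ₁ + Bx) = 165.05882°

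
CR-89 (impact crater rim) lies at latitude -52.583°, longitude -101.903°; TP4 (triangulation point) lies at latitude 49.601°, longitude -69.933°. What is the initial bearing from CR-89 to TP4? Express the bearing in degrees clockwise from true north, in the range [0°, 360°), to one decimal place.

Δλ = 31.9700°
y = sin Δλ · cos φ₂ = 0.343156
x = cos φ₁ sin φ₂ − sin φ₁ cos φ₂ cos Δλ = 0.899401
θ = atan2(y, x) = 20.8838° → 20.8838° (mod 360°)

20.9°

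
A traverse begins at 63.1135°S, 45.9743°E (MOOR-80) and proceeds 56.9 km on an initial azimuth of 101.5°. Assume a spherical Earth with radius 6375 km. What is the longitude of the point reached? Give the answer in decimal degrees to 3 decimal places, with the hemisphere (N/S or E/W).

δ = d/R = 56.9/6375 = 0.008925 rad
φ₂ = arcsin(sin φ₁ cos δ + cos φ₁ sin δ cos θ)
   = arcsin(-0.89190·0.99996 + 0.45222·0.00893·-0.19937) = -63.21112°
λ₂ = λ₁ + atan2(sin θ sin δ cos φ₁, cos δ − sin φ₁ sin φ₂) = 47.08623°

47.086°E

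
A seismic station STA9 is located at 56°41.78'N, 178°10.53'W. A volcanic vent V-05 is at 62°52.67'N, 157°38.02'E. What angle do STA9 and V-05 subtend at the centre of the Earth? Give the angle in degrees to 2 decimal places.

STA9: φ = +56.69633°, λ = -178.17550°
V-05: φ = +62.87783°, λ = +157.63367°
Δφ = 6.1815°,  Δλ = -24.1908°
a = sin²(Δφ/2) + cos φ₁ cos φ₂ sin²(Δλ/2) = 0.013898
c = 2·arcsin(√a) = 0.236328 rad = 13.5406°

13.54°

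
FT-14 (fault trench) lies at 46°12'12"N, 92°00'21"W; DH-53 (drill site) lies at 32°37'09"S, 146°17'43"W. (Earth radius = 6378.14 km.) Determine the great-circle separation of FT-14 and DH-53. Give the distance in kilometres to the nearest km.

10330 km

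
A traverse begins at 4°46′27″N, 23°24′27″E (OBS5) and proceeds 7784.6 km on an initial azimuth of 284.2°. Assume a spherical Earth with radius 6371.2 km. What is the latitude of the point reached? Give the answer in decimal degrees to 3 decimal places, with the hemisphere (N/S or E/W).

OBS5: φ = +4.77417°, λ = +23.40750°
δ = d/R = 7784.6/6371.2 = 1.221842 rad
φ₂ = arcsin(sin φ₁ cos δ + cos φ₁ sin δ cos θ)
   = arcsin(0.08323·0.34192 + 0.99653·0.93973·0.24531) = 14.96211°
λ₂ = λ₁ + atan2(sin θ sin δ cos φ₁, cos δ − sin φ₁ sin φ₂) = -47.15206°

14.962°N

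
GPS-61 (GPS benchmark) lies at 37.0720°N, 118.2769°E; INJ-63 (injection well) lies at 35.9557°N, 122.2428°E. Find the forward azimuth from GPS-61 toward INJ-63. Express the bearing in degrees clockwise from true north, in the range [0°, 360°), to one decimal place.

108.1°

Δλ = 3.9659°
y = sin Δλ · cos φ₂ = 0.055985
x = cos φ₁ sin φ₂ − sin φ₁ cos φ₂ cos Δλ = -0.018313
θ = atan2(y, x) = 108.1135° → 108.1135° (mod 360°)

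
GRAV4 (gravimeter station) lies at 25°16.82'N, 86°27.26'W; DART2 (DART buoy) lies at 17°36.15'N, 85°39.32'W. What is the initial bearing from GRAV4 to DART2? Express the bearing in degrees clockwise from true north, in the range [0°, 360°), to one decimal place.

GRAV4: φ = +25.28033°, λ = -86.45433°
DART2: φ = +17.60250°, λ = -85.65533°
Δλ = 0.7990°
y = sin Δλ · cos φ₂ = 0.013292
x = cos φ₁ sin φ₂ − sin φ₁ cos φ₂ cos Δλ = -0.133563
θ = atan2(y, x) = 174.3168° → 174.3168° (mod 360°)

174.3°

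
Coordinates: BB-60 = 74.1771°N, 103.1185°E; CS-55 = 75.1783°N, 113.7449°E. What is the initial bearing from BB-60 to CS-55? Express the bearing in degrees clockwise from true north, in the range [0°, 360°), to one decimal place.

Δλ = 10.6264°
y = sin Δλ · cos φ₂ = 0.047173
x = cos φ₁ sin φ₂ − sin φ₁ cos φ₂ cos Δλ = 0.021694
θ = atan2(y, x) = 65.3029° → 65.3029° (mod 360°)

65.3°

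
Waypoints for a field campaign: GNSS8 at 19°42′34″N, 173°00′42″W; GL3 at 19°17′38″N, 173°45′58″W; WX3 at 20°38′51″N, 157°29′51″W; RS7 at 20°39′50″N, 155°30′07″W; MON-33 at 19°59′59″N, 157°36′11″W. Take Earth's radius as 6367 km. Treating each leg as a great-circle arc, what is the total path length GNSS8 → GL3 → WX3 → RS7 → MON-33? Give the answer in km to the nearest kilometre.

GNSS8: φ = +19.70944°, λ = -173.01167°
GL3: φ = +19.29389°, λ = -173.76611°
WX3: φ = +20.64750°, λ = -157.49750°
RS7: φ = +20.66389°, λ = -155.50194°
MON-33: φ = +19.99972°, λ = -157.60306°
GNSS8→GL3: c = 0.014376 rad, d = 91.53 km
GL3→WX3: c = 0.267797 rad, d = 1705.06 km
WX3→RS7: c = 0.032591 rad, d = 207.51 km
RS7→MON-33: c = 0.036287 rad, d = 231.04 km
Total = 91.53 + 1705.06 + 207.51 + 231.04 = 2235.14 km

2235 km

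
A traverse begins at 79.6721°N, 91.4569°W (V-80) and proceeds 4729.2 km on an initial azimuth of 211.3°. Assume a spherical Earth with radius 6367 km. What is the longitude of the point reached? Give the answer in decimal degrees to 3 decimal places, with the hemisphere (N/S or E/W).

δ = d/R = 4729.2/6367 = 0.742767 rad
φ₂ = arcsin(sin φ₁ cos δ + cos φ₁ sin δ cos θ)
   = arcsin(0.98380·0.73660 + 0.17928·0.67633·-0.85446) = 38.39354°
λ₂ = λ₁ + atan2(sin θ sin δ cos φ₁, cos δ − sin φ₁ sin φ₂) = -118.09195°

118.092°W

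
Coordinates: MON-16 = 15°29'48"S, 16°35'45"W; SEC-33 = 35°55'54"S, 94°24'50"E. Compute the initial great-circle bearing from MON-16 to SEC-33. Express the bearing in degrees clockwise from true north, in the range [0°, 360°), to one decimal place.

130.4°

MON-16: φ = -15.49667°, λ = -16.59583°
SEC-33: φ = -35.93167°, λ = +94.41389°
Δλ = 111.0097°
y = sin Δλ · cos φ₂ = 0.755887
x = cos φ₁ sin φ₂ − sin φ₁ cos φ₂ cos Δλ = -0.643051
θ = atan2(y, x) = 130.3886° → 130.3886° (mod 360°)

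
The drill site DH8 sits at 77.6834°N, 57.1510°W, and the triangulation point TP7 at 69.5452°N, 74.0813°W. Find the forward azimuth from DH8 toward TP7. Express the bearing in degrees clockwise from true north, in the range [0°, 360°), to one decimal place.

Δλ = -16.9303°
y = sin Δλ · cos φ₂ = -0.101768
x = cos φ₁ sin φ₂ − sin φ₁ cos φ₂ cos Δλ = -0.126764
θ = atan2(y, x) = -141.2419° → 218.7581° (mod 360°)

218.8°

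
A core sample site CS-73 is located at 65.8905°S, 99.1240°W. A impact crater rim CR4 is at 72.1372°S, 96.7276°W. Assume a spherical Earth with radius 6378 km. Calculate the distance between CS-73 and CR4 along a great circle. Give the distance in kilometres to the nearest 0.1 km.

701.8 km

Δφ = -6.2467°,  Δλ = 2.3964°
a = sin²(Δφ/2) + cos φ₁ cos φ₂ sin²(Δλ/2) = 0.003023
c = 2·arcsin(√a) = 0.110028 rad = 6.3041°
d = R·c = 6378 × 0.110028 = 701.8 km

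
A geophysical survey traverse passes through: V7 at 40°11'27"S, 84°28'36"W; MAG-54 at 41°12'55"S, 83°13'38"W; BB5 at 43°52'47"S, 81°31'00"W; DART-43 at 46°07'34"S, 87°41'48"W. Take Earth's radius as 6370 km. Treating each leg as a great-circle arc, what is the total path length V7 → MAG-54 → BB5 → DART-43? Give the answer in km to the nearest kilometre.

V7: φ = -40.19083°, λ = -84.47667°
MAG-54: φ = -41.21528°, λ = -83.22722°
BB5: φ = -43.87972°, λ = -81.51667°
DART-43: φ = -46.12611°, λ = -87.69667°
V7→MAG-54: c = 0.024351 rad, d = 155.12 km
MAG-54→BB5: c = 0.051439 rad, d = 327.67 km
BB5→DART-43: c = 0.085719 rad, d = 546.03 km
Total = 155.12 + 327.67 + 546.03 = 1028.82 km

1029 km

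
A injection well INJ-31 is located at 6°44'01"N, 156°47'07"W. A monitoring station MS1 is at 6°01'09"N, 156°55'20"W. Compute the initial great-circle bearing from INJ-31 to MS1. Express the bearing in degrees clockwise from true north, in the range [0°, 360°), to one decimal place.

190.8°

INJ-31: φ = +6.73361°, λ = -156.78528°
MS1: φ = +6.01917°, λ = -156.92222°
Δλ = -0.1369°
y = sin Δλ · cos φ₂ = -0.002377
x = cos φ₁ sin φ₂ − sin φ₁ cos φ₂ cos Δλ = -0.012469
θ = atan2(y, x) = -169.2070° → 190.7930° (mod 360°)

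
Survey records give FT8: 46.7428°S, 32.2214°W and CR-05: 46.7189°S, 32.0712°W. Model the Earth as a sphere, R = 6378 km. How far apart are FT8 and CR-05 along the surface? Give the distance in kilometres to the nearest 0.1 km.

11.8 km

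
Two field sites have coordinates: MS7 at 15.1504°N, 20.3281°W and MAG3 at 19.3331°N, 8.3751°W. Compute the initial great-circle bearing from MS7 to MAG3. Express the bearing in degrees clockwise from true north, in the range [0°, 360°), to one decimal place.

68.2°

Δλ = 11.9530°
y = sin Δλ · cos φ₂ = 0.195430
x = cos φ₁ sin φ₂ − sin φ₁ cos φ₂ cos Δλ = 0.078284
θ = atan2(y, x) = 68.1703° → 68.1703° (mod 360°)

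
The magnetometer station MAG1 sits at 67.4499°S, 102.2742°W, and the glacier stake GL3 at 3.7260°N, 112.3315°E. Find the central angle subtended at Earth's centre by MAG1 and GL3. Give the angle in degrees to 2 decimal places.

Δφ = 71.1759°,  Δλ = -145.3943°
a = sin²(Δφ/2) + cos φ₁ cos φ₂ sin²(Δλ/2) = 0.687497
c = 2·arcsin(√a) = 1.955186 rad = 112.0239°

112.02°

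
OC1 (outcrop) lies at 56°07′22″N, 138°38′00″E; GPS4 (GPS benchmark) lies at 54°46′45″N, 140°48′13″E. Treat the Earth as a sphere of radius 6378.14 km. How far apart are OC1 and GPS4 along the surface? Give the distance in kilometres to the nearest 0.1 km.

OC1: φ = +56.12278°, λ = +138.63333°
GPS4: φ = +54.77917°, λ = +140.80361°
Δφ = -1.3436°,  Δλ = 2.1703°
a = sin²(Δφ/2) + cos φ₁ cos φ₂ sin²(Δλ/2) = 0.000253
c = 2·arcsin(√a) = 0.031799 rad = 1.8219°
d = R·c = 6378.14 × 0.031799 = 202.8 km

202.8 km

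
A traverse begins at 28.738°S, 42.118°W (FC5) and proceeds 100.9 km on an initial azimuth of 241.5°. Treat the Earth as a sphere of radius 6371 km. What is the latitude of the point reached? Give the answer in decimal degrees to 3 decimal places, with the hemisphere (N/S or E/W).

29.168°S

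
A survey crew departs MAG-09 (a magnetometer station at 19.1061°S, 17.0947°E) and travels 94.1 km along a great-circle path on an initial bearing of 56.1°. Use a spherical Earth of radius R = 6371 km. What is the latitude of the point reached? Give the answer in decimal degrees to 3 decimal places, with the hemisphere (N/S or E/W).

δ = d/R = 94.1/6371 = 0.014770 rad
φ₂ = arcsin(sin φ₁ cos δ + cos φ₁ sin δ cos θ)
   = arcsin(-0.32732·0.99989 + 0.94491·0.01477·0.55775) = -18.63263°
λ₂ = λ₁ + atan2(sin θ sin δ cos φ₁, cos δ − sin φ₁ sin φ₂) = 17.83595°

18.633°S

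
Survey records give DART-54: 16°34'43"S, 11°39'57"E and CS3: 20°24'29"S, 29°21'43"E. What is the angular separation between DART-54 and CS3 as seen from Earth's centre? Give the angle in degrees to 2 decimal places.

17.20°

DART-54: φ = -16.57861°, λ = +11.66583°
CS3: φ = -20.40806°, λ = +29.36194°
Δφ = -3.8294°,  Δλ = 17.6961°
a = sin²(Δφ/2) + cos φ₁ cos φ₂ sin²(Δλ/2) = 0.022369
c = 2·arcsin(√a) = 0.300249 rad = 17.2030°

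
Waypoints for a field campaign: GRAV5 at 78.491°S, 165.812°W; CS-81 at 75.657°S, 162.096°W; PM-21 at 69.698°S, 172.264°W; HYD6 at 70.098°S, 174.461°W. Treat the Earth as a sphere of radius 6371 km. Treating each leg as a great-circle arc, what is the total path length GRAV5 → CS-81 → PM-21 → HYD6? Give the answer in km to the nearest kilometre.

GRAV5→CS-81: c = 0.051522 rad, d = 328.24 km
CS-81→PM-21: c = 0.116285 rad, d = 740.85 km
PM-21→HYD6: c = 0.014913 rad, d = 95.01 km
Total = 328.24 + 740.85 + 95.01 = 1164.11 km

1164 km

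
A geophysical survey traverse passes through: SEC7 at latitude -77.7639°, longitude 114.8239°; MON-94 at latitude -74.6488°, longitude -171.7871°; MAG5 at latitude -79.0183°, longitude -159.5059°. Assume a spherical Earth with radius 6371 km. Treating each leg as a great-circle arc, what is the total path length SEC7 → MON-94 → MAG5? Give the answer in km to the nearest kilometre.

SEC7→MON-94: c = 0.289264 rad, d = 1842.90 km
MON-94→MAG5: c = 0.090149 rad, d = 574.34 km
Total = 1842.90 + 574.34 = 2417.24 km

2417 km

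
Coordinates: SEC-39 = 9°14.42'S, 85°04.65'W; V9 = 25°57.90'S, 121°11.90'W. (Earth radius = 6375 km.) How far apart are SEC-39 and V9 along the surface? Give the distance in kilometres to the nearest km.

4237 km

SEC-39: φ = -9.24033°, λ = -85.07750°
V9: φ = -25.96500°, λ = -121.19833°
Δφ = -16.7247°,  Δλ = -36.1208°
a = sin²(Δφ/2) + cos φ₁ cos φ₂ sin²(Δλ/2) = 0.106440
c = 2·arcsin(√a) = 0.664671 rad = 38.0828°
d = R·c = 6375 × 0.664671 = 4237.3 km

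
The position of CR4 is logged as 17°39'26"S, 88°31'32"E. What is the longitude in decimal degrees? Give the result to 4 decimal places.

88° + 31′/60 + 32″/3600 = 88 + 0.51667 + 0.00889 = 88.5256°

88.5256°E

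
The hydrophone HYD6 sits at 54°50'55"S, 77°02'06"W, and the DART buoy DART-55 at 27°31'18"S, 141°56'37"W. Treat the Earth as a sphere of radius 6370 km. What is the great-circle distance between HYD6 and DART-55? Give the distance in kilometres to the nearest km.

HYD6: φ = -54.84861°, λ = -77.03500°
DART-55: φ = -27.52167°, λ = -141.94361°
Δφ = 27.3269°,  Δλ = -64.9086°
a = sin²(Δφ/2) + cos φ₁ cos φ₂ sin²(Δλ/2) = 0.202832
c = 2·arcsin(√a) = 0.934356 rad = 53.5347°
d = R·c = 6370 × 0.934356 = 5951.8 km

5952 km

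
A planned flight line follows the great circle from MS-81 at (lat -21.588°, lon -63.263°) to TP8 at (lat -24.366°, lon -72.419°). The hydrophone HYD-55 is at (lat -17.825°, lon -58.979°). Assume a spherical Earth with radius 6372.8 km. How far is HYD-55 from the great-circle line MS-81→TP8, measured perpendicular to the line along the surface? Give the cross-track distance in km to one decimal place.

δ₁₃ = central angle MS-81→HYD-55 = 0.096258 rad  (haversine)
θ₁₃ = bearing MS-81→HYD-55 = 47.726°,  θ₁₂ = bearing MS-81→TP8 = 250.007°
dₓₜ = R·arcsin(sin δ₁₃ · sin(θ₁₃ − θ₁₂)) = 6372.8·arcsin(0.09611·sin(-202.282°)) = 232.281 km
|dₓₜ| = 232.281 km

232.3 km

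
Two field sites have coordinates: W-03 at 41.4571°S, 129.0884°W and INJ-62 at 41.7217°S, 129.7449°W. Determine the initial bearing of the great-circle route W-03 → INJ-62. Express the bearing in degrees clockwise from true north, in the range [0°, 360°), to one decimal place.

Δλ = -0.6565°
y = sin Δλ · cos φ₂ = -0.008552
x = cos φ₁ sin φ₂ − sin φ₁ cos φ₂ cos Δλ = -0.004651
θ = atan2(y, x) = -118.5374° → 241.4626° (mod 360°)

241.5°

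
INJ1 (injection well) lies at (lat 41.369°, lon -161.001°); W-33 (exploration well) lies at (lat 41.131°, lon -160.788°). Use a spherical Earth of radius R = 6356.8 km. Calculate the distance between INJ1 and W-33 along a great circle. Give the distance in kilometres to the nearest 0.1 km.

31.8 km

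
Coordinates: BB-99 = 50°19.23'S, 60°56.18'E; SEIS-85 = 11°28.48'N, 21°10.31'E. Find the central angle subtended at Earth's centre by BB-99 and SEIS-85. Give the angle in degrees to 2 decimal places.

70.86°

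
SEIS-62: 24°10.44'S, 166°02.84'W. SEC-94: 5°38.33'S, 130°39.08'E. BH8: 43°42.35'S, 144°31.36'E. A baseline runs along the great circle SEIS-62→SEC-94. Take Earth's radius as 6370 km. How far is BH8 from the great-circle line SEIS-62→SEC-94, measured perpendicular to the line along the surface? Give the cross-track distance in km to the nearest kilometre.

SEIS-62: φ = -24.17400°, λ = -166.04733°
SEC-94: φ = -5.63883°, λ = +130.65133°
BH8: φ = -43.70583°, λ = +144.52267°
δ₁₃ = central angle SEIS-62→BH8 = 0.778627 rad  (haversine)
θ₁₃ = bearing SEIS-62→BH8 = 231.434°,  θ₁₂ = bearing SEIS-62→SEC-94 = 276.001°
dₓₜ = R·arcsin(sin δ₁₃ · sin(θ₁₃ − θ₁₂)) = 6370·arcsin(0.70230·sin(-44.567°)) = -3282.785 km
|dₓₜ| = 3282.785 km

3283 km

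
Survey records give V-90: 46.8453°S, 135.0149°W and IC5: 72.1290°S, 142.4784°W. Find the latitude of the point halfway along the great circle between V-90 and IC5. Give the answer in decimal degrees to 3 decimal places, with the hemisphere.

Bx = cos φ₂ cos Δλ = 0.304275,  By = cos φ₂ sin Δλ = -0.039861
φₘ = atan2(sin φ₁ + sin φ₂, √((cos φ₁ + Bx)² + By²)) = -59.53261°
λₘ = λ₁ + atan2(By, cos φ₁ + Bx) = -137.32470°

59.533°S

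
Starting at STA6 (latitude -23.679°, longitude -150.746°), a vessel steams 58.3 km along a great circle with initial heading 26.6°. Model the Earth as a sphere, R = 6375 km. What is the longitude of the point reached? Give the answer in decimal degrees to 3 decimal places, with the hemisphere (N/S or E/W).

150.491°W

δ = d/R = 58.3/6375 = 0.009145 rad
φ₂ = arcsin(sin φ₁ cos δ + cos φ₁ sin δ cos θ)
   = arcsin(-0.40161·0.99996 + 0.91581·0.00914·0.89415) = -23.21028°
λ₂ = λ₁ + atan2(sin θ sin δ cos φ₁, cos δ − sin φ₁ sin φ₂) = -150.49073°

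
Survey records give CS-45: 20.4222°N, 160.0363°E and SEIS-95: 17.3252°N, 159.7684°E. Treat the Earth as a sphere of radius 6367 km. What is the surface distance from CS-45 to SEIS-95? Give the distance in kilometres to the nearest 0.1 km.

Δφ = -3.0970°,  Δλ = -0.2679°
a = sin²(Δφ/2) + cos φ₁ cos φ₂ sin²(Δλ/2) = 0.000735
c = 2·arcsin(√a) = 0.054234 rad = 3.1074°
d = R·c = 6367 × 0.054234 = 345.3 km

345.3 km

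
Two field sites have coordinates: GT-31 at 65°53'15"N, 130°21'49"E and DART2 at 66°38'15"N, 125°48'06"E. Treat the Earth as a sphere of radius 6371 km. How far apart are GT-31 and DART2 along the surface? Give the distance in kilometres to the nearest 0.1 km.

220.5 km

GT-31: φ = +65.88750°, λ = +130.36361°
DART2: φ = +66.63750°, λ = +125.80167°
Δφ = 0.7500°,  Δλ = -4.5619°
a = sin²(Δφ/2) + cos φ₁ cos φ₂ sin²(Δλ/2) = 0.000299
c = 2·arcsin(√a) = 0.034611 rad = 1.9831°
d = R·c = 6371 × 0.034611 = 220.5 km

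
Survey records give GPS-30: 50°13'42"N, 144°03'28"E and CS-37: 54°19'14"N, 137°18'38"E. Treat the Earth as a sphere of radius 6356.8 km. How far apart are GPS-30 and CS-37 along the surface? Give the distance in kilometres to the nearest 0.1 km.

GPS-30: φ = +50.22833°, λ = +144.05778°
CS-37: φ = +54.32056°, λ = +137.31056°
Δφ = 4.0922°,  Δλ = -6.7472°
a = sin²(Δφ/2) + cos φ₁ cos φ₂ sin²(Δλ/2) = 0.002567
c = 2·arcsin(√a) = 0.101372 rad = 5.8082°
d = R·c = 6356.8 × 0.101372 = 644.4 km

644.4 km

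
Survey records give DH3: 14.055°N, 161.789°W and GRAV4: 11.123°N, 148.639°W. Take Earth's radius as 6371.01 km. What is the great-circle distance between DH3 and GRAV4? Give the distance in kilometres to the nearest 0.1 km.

1463.5 km

Δφ = -2.9320°,  Δλ = 13.1500°
a = sin²(Δφ/2) + cos φ₁ cos φ₂ sin²(Δλ/2) = 0.013134
c = 2·arcsin(√a) = 0.229714 rad = 13.1616°
d = R·c = 6371.01 × 0.229714 = 1463.5 km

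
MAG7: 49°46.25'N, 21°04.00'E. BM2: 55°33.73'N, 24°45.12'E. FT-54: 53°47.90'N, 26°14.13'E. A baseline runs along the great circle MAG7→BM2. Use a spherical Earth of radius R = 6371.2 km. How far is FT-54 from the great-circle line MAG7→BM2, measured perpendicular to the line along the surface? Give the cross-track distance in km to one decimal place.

MAG7: φ = +49.77083°, λ = +21.06667°
BM2: φ = +55.56217°, λ = +24.75200°
FT-54: φ = +53.79833°, λ = +26.23550°
δ₁₃ = central angle MAG7→FT-54 = 0.089704 rad  (haversine)
θ₁₃ = bearing MAG7→FT-54 = 36.439°,  θ₁₂ = bearing MAG7→BM2 = 19.650°
dₓₜ = R·arcsin(sin δ₁₃ · sin(θ₁₃ − θ₁₂)) = 6371.2·arcsin(0.08958·sin(16.789°)) = 164.882 km
|dₓₜ| = 164.882 km

164.9 km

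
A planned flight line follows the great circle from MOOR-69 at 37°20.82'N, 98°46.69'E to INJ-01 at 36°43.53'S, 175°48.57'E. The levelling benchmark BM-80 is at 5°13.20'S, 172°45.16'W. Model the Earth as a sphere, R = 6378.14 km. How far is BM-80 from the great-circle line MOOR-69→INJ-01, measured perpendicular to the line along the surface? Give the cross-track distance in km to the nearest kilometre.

3530 km

MOOR-69: φ = +37.34700°, λ = +98.77817°
INJ-01: φ = -36.72550°, λ = +175.80950°
BM-80: φ = -5.22000°, λ = -172.75267°
δ₁₃ = central angle MOOR-69→BM-80 = 1.604846 rad  (haversine)
θ₁₃ = bearing MOOR-69→BM-80 = 95.078°,  θ₁₂ = bearing MOOR-69→INJ-01 = 126.809°
dₓₜ = R·arcsin(sin δ₁₃ · sin(θ₁₃ − θ₁₂)) = 6378.14·arcsin(0.99942·sin(-31.731°)) = -3529.942 km
|dₓₜ| = 3529.942 km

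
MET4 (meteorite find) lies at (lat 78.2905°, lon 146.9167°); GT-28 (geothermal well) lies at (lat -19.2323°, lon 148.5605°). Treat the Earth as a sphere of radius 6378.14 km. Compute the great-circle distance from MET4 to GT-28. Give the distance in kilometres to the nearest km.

Δφ = -97.5228°,  Δλ = 1.6438°
a = sin²(Δφ/2) + cos φ₁ cos φ₂ sin²(Δλ/2) = 0.565500
c = 2·arcsin(√a) = 1.702173 rad = 97.5274°
d = R·c = 6378.14 × 1.702173 = 10856.7 km

10857 km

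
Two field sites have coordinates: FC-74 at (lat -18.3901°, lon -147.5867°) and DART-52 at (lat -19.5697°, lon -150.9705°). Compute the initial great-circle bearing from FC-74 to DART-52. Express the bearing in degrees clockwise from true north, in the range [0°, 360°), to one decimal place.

249.2°

Δλ = -3.3838°
y = sin Δλ · cos φ₂ = -0.055615
x = cos φ₁ sin φ₂ − sin φ₁ cos φ₂ cos Δλ = -0.021105
θ = atan2(y, x) = -110.7808° → 249.2192° (mod 360°)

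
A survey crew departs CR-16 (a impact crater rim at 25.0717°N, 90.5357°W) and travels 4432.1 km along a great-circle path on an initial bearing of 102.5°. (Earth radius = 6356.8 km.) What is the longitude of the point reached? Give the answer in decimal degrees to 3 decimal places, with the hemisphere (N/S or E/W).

δ = d/R = 4432.1/6356.8 = 0.697222 rad
φ₂ = arcsin(sin φ₁ cos δ + cos φ₁ sin δ cos θ)
   = arcsin(0.42375·0.76663 + 0.90578·0.64209·-0.21644) = 11.47739°
λ₂ = λ₁ + atan2(sin θ sin δ cos φ₁, cos δ − sin φ₁ sin φ₂) = -50.76913°

50.769°W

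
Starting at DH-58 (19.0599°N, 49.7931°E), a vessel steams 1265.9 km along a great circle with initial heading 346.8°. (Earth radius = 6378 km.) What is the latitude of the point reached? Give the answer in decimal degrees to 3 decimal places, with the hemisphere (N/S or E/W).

δ = d/R = 1265.9/6378 = 0.198479 rad
φ₂ = arcsin(sin φ₁ cos δ + cos φ₁ sin δ cos θ)
   = arcsin(0.32656·0.98037 + 0.94518·0.19718·0.97358) = 30.10526°
λ₂ = λ₁ + atan2(sin θ sin δ cos φ₁, cos δ − sin φ₁ sin φ₂) = 46.80969°

30.105°N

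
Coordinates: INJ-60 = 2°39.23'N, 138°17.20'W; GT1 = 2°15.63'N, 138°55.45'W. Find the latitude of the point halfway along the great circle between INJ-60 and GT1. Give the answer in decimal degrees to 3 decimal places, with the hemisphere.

INJ-60: φ = +2.65383°, λ = -138.28667°
GT1: φ = +2.26050°, λ = -138.92417°
Bx = cos φ₂ cos Δλ = 0.999160,  By = cos φ₂ sin Δλ = -0.011118
φₘ = atan2(sin φ₁ + sin φ₂, √((cos φ₁ + Bx)² + By²)) = 2.45720°
λₘ = λ₁ + atan2(By, cos φ₁ + Bx) = -138.60546°

2.457°N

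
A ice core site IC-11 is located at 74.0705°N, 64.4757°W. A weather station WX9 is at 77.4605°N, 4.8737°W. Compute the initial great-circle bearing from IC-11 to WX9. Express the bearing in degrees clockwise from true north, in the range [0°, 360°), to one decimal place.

Δλ = 59.6020°
y = sin Δλ · cos φ₂ = 0.187266
x = cos φ₁ sin φ₂ − sin φ₁ cos φ₂ cos Δλ = 0.162266
θ = atan2(y, x) = 49.0910° → 49.0910° (mod 360°)

49.1°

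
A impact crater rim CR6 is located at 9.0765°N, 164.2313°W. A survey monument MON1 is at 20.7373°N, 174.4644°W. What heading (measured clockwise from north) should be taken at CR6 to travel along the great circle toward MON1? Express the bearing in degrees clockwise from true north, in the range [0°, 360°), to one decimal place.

Δλ = -10.2331°
y = sin Δλ · cos φ₂ = -0.166144
x = cos φ₁ sin φ₂ − sin φ₁ cos φ₂ cos Δλ = 0.204464
θ = atan2(y, x) = -39.0967° → 320.9033° (mod 360°)

320.9°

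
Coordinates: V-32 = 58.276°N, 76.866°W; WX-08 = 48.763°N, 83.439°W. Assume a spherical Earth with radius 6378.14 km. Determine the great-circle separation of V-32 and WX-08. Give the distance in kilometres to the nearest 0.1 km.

1143.6 km

Δφ = -9.5130°,  Δλ = -6.5730°
a = sin²(Δφ/2) + cos φ₁ cos φ₂ sin²(Δλ/2) = 0.008015
c = 2·arcsin(√a) = 0.179294 rad = 10.2728°
d = R·c = 6378.14 × 0.179294 = 1143.6 km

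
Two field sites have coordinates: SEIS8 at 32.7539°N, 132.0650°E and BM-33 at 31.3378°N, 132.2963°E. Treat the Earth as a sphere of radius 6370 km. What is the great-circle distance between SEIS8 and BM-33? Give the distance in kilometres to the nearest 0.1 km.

Δφ = -1.4161°,  Δλ = 0.2313°
a = sin²(Δφ/2) + cos φ₁ cos φ₂ sin²(Δλ/2) = 0.000156
c = 2·arcsin(√a) = 0.024951 rad = 1.4296°
d = R·c = 6370 × 0.024951 = 158.9 km

158.9 km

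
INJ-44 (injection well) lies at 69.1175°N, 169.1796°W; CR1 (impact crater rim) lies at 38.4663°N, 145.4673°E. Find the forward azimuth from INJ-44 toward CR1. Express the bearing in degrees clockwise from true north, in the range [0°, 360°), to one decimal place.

242.3°

Δλ = -45.3531°
y = sin Δλ · cos φ₂ = -0.557048
x = cos φ₁ sin φ₂ − sin φ₁ cos φ₂ cos Δλ = -0.292349
θ = atan2(y, x) = -117.6913° → 242.3087° (mod 360°)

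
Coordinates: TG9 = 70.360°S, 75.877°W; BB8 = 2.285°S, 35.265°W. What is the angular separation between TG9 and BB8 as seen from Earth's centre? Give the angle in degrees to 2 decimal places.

72.99°

Δφ = 68.0750°,  Δλ = 40.6120°
a = sin²(Δφ/2) + cos φ₁ cos φ₂ sin²(Δλ/2) = 0.353750
c = 2·arcsin(√a) = 1.273956 rad = 72.9923°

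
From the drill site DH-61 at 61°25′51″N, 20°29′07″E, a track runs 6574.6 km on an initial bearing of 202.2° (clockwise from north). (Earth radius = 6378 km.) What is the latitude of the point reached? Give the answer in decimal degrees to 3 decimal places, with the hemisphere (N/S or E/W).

4.114°N

DH-61: φ = +61.43083°, λ = +20.48528°
δ = d/R = 6574.6/6378 = 1.030825 rad
φ₂ = arcsin(sin φ₁ cos δ + cos φ₁ sin δ cos θ)
   = arcsin(0.87824·0.51411 + 0.47822·0.85772·-0.92587) = 4.11395°
λ₂ = λ₁ + atan2(sin θ sin δ cos φ₁, cos δ − sin φ₁ sin φ₂) = 1.52455°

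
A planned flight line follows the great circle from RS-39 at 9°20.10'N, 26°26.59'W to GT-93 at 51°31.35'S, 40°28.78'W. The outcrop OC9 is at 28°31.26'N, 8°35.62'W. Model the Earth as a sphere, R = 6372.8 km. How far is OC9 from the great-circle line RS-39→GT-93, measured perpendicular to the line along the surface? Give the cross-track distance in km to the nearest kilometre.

RS-39: φ = +9.33500°, λ = -26.44317°
GT-93: φ = -51.52250°, λ = -40.47967°
OC9: φ = +28.52100°, λ = -8.59367°
δ₁₃ = central angle RS-39→OC9 = 0.444738 rad  (haversine)
θ₁₃ = bearing RS-39→OC9 = 38.756°,  θ₁₂ = bearing RS-39→GT-93 = 189.836°
dₓₜ = R·arcsin(sin δ₁₃ · sin(θ₁₃ − θ₁₂)) = 6372.8·arcsin(0.43022·sin(-151.080°)) = -1335.598 km
|dₓₜ| = 1335.598 km

1336 km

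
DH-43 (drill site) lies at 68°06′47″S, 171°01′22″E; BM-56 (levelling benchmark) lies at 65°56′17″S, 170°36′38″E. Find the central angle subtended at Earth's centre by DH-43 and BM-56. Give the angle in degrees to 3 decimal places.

2.181°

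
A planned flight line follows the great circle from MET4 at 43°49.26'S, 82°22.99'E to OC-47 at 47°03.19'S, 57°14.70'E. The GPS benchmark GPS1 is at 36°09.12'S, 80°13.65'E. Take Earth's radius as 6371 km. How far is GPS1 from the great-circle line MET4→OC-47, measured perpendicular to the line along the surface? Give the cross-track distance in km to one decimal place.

866.8 km

MET4: φ = -43.82100°, λ = +82.38317°
OC-47: φ = -47.05317°, λ = +57.24500°
GPS1: φ = -36.15200°, λ = +80.22750°
δ₁₃ = central angle MET4→GPS1 = 0.136904 rad  (haversine)
θ₁₃ = bearing MET4→GPS1 = 347.142°,  θ₁₂ = bearing MET4→OC-47 = 250.752°
dₓₜ = R·arcsin(sin δ₁₃ · sin(θ₁₃ − θ₁₂)) = 6371·arcsin(0.13648·sin(96.390°)) = 866.763 km
|dₓₜ| = 866.763 km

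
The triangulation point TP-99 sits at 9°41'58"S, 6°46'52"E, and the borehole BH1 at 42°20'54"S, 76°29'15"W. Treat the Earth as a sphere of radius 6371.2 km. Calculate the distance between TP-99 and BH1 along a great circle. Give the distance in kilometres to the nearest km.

TP-99: φ = -9.69944°, λ = +6.78111°
BH1: φ = -42.34833°, λ = -76.48750°
Δφ = -32.6489°,  Δλ = -83.2686°
a = sin²(Δφ/2) + cos φ₁ cos φ₂ sin²(Δλ/2) = 0.400558
c = 2·arcsin(√a) = 1.370576 rad = 78.5282°
d = R·c = 6371.2 × 1.370576 = 8732.2 km

8732 km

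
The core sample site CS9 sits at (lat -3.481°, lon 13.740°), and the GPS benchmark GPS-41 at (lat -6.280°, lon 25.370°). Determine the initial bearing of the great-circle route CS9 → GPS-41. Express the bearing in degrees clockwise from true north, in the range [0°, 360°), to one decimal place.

Δλ = 11.6300°
y = sin Δλ · cos φ₂ = 0.200381
x = cos φ₁ sin φ₂ − sin φ₁ cos φ₂ cos Δλ = -0.050071
θ = atan2(y, x) = 104.0298° → 104.0298° (mod 360°)

104.0°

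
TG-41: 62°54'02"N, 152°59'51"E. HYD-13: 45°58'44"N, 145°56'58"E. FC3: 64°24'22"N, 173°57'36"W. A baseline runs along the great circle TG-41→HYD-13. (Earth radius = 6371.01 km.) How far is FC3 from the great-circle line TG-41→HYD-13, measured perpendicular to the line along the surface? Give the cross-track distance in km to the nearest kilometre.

1286 km

TG-41: φ = +62.90056°, λ = +152.99750°
HYD-13: φ = +45.97889°, λ = +145.94944°
FC3: φ = +64.40611°, λ = -173.96000°
δ₁₃ = central angle TG-41→FC3 = 0.254347 rad  (haversine)
θ₁₃ = bearing TG-41→FC3 = 69.414°,  θ₁₂ = bearing TG-41→HYD-13 = 196.580°
dₓₜ = R·arcsin(sin δ₁₃ · sin(θ₁₃ − θ₁₂)) = 6371.01·arcsin(0.25161·sin(-127.166°)) = -1286.154 km
|dₓₜ| = 1286.154 km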